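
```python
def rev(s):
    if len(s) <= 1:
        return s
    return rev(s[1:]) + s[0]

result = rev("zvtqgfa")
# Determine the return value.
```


rev("zvtqgfa")
= rev("vtqgfa") + "z"
= rev("tqgfa") + "v" + "z"
= rev("qgfa") + "t" + "v" + "z"
= rev("gfa") + "q" + "t" + "v" + "z"
= rev("fa") + "g" + "q" + "t" + "v" + "z"
= rev("a") + "f" + "g" + "q" + "t" + "v" + "z"
= "a" + "f" + "g" + "q" + "t" + "v" + "z"
= "afgqtvz"


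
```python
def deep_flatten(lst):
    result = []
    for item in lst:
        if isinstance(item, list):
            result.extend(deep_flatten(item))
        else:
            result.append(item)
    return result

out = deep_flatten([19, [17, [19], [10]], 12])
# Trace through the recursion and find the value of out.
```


deep_flatten([19, [17, [19], [10]], 12])
Processing each element:
  19 is not a list -> append 19
  [17, [19], [10]] is a list -> deep_flatten recursively -> [17, 19, 10]
  12 is not a list -> append 12
= [19, 17, 19, 10, 12]


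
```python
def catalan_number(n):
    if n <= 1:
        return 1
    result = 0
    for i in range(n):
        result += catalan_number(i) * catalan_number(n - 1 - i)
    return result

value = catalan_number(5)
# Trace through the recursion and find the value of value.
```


catalan_number(5)
= sum of catalan_number(i) * catalan_number(5-1-i) for i in 0..4
First compute sub-values bottom-up:
  catalan_number(0) = 1, catalan_number(1) = 1
  catalan_number(2) = 1*1 + 1*1 = 2
  catalan_number(3) = 1*2 + 1*1 + 2*1 = 5
  catalan_number(4) = 1*5 + 1*2 + 2*1 + 5*1 = 14
Now catalan_number(5):
  catalan_number(0)*catalan_number(4) = 1*14 = 14
  catalan_number(1)*catalan_number(3) = 1*5 = 5
  catalan_number(2)*catalan_number(2) = 2*2 = 4
  catalan_number(3)*catalan_number(1) = 5*1 = 5
  catalan_number(4)*catalan_number(0) = 14*1 = 14
= 14 + 5 + 4 + 5 + 14
= 42


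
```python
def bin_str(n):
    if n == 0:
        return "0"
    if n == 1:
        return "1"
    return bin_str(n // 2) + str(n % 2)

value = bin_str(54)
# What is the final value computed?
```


bin_str(54)
= bin_str(27) + "0"
= bin_str(13) + "1" + "0"
= bin_str(6) + "1" + "1" + "0"
= bin_str(3) + "0" + "1" + "1" + "0"
= bin_str(1) + "1" + "0" + "1" + "1" + "0"
= "1" + "1" + "0" + "1" + "1" + "0"
= "110110"


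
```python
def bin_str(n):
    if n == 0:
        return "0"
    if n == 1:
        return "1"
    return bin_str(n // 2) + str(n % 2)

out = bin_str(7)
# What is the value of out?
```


bin_str(7)
= bin_str(3) + "1"
= bin_str(1) + "1" + "1"
= "1" + "1" + "1"
= "111"


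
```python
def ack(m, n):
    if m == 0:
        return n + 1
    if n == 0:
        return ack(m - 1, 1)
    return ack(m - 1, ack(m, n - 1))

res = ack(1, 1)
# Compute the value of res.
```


ack(1, 1)
= ack(0, ack(1, 0))
First compute ack(1, 0) = 2
= ack(0, 2)
= 3


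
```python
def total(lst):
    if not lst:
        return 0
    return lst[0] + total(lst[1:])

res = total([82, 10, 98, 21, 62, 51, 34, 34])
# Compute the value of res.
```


total([82, 10, 98, 21, 62, 51, 34, 34])
= 82 + total([10, 98, 21, 62, 51, 34, 34])
= 82 + 10 + total([98, 21, 62, 51, 34, 34])
= 82 + 10 + 98 + total([21, 62, 51, 34, 34])
= 82 + 10 + 98 + 21 + total([62, 51, 34, 34])
= 82 + 10 + 98 + 21 + 62 + total([51, 34, 34])
= 82 + 10 + 98 + 21 + 62 + 51 + total([34, 34])
= 82 + 10 + 98 + 21 + 62 + 51 + 34 + total([34])
= 82 + 10 + 98 + 21 + 62 + 51 + 34 + 34 + total([])
= 82 + 10 + 98 + 21 + 62 + 51 + 34 + 34 + 0
= 392


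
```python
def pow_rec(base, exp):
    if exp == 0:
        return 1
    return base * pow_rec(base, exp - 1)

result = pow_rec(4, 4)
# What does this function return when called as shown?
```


pow_rec(4, 4)
= 4 * pow_rec(4, 3)
= 4 * 4 * pow_rec(4, 2)
= 4 * 4 * 4 * pow_rec(4, 1)
= 4 * 4 * 4 * 4 * pow_rec(4, 0)
= 4 * 4 * 4 * 4 * 1
= 256


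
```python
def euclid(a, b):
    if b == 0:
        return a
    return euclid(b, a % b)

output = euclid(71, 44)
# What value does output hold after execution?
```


euclid(71, 44)
= euclid(44, 71 % 44) = euclid(44, 27)
= euclid(27, 44 % 27) = euclid(27, 17)
= euclid(17, 27 % 17) = euclid(17, 10)
= euclid(10, 17 % 10) = euclid(10, 7)
= euclid(7, 10 % 7) = euclid(7, 3)
= euclid(3, 7 % 3) = euclid(3, 1)
= euclid(1, 3 % 1) = euclid(1, 0)
b == 0, return a = 1


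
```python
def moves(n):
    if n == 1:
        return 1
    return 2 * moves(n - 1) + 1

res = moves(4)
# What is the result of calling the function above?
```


moves(4)
= 2 * moves(3) + 1
= 2 * (2 * moves(2) + 1) + 1
= 2 * (2 * (2 * moves(1) + 1) + 1) + 1
Now compute bottom-up:
moves(1) = 1
moves(2) = 2 * 1 + 1 = 3
moves(3) = 2 * 3 + 1 = 7
moves(4) = 2 * 7 + 1 = 15
= 15


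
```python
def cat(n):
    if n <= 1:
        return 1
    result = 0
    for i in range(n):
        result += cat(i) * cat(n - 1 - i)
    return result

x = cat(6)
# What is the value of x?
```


cat(6)
= sum of cat(i) * cat(6-1-i) for i in 0..5
First compute sub-values bottom-up:
  cat(0) = 1, cat(1) = 1
  cat(2) = 1*1 + 1*1 = 2
  cat(3) = 1*2 + 1*1 + 2*1 = 5
  cat(4) = 1*5 + 1*2 + 2*1 + 5*1 = 14
  cat(5) = 1*14 + 1*5 + 2*2 + 5*1 + 14*1 = 42
Now cat(6):
  cat(0)*cat(5) = 1*42 = 42
  cat(1)*cat(4) = 1*14 = 14
  cat(2)*cat(3) = 2*5 = 10
  cat(3)*cat(2) = 5*2 = 10
  cat(4)*cat(1) = 14*1 = 14
  cat(5)*cat(0) = 42*1 = 42
= 42 + 14 + 10 + 10 + 14 + 42
= 132


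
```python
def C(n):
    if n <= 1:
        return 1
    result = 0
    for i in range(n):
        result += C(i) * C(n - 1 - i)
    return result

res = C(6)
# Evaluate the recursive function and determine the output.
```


C(6)
= sum of C(i) * C(6-1-i) for i in 0..5
First compute sub-values bottom-up:
  C(0) = 1, C(1) = 1
  C(2) = 1*1 + 1*1 = 2
  C(3) = 1*2 + 1*1 + 2*1 = 5
  C(4) = 1*5 + 1*2 + 2*1 + 5*1 = 14
  C(5) = 1*14 + 1*5 + 2*2 + 5*1 + 14*1 = 42
Now C(6):
  C(0)*C(5) = 1*42 = 42
  C(1)*C(4) = 1*14 = 14
  C(2)*C(3) = 2*5 = 10
  C(3)*C(2) = 5*2 = 10
  C(4)*C(1) = 14*1 = 14
  C(5)*C(0) = 42*1 = 42
= 42 + 14 + 10 + 10 + 14 + 42
= 132


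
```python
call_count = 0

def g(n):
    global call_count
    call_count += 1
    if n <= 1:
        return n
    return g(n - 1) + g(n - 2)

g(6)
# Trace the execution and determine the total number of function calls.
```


g(6) calls g(5) and g(4); each non-base call branches into two more.
Let C(k) = total number of calls made by g(k), including the call to g(k) itself.
Base cases: C(0) = 1, C(1) = 1
Recurrence: C(k) = 1 + C(k-1) + C(k-2)
  C(2) = 1 + C(1) + C(0) = 1 + 1 + 1 = 3
  C(3) = 1 + C(2) + C(1) = 1 + 3 + 1 = 5
  C(4) = 1 + C(3) + C(2) = 1 + 5 + 3 = 9
  C(5) = 1 + C(4) + C(3) = 1 + 9 + 5 = 15
  C(6) = 1 + C(5) + C(4) = 1 + 15 + 9 = 25
Total calls = C(6) = 25


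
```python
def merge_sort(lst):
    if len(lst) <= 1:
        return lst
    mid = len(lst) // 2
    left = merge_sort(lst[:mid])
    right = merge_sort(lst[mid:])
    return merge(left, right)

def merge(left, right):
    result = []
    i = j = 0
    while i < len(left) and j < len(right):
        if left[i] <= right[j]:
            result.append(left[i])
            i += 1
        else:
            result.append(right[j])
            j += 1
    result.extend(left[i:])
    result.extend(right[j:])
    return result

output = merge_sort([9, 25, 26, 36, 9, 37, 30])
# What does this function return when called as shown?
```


merge_sort([9, 25, 26, 36, 9, 37, 30])
Split into [9, 25, 26] and [36, 9, 37, 30]
Left sorted: [9, 25, 26]
Right sorted: [9, 30, 36, 37]
Merge [9, 25, 26] and [9, 30, 36, 37]
= [9, 9, 25, 26, 30, 36, 37]


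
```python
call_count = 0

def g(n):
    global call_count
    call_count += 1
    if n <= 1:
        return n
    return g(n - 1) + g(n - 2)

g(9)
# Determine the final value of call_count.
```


g(9) calls g(8) and g(7); each non-base call branches into two more.
Let C(k) = total number of calls made by g(k), including the call to g(k) itself.
Base cases: C(0) = 1, C(1) = 1
Recurrence: C(k) = 1 + C(k-1) + C(k-2)
  C(2) = 1 + C(1) + C(0) = 1 + 1 + 1 = 3
  C(3) = 1 + C(2) + C(1) = 1 + 3 + 1 = 5
  C(4) = 1 + C(3) + C(2) = 1 + 5 + 3 = 9
  C(5) = 1 + C(4) + C(3) = 1 + 9 + 5 = 15
  C(6) = 1 + C(5) + C(4) = 1 + 15 + 9 = 25
  C(7) = 1 + C(6) + C(5) = 1 + 25 + 15 = 41
  C(8) = 1 + C(7) + C(6) = 1 + 41 + 25 = 67
  C(9) = 1 + C(8) + C(7) = 1 + 67 + 41 = 109
Total calls = C(9) = 109


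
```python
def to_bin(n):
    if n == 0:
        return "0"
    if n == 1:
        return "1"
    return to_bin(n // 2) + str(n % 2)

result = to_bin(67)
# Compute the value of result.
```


to_bin(67)
= to_bin(33) + "1"
= to_bin(16) + "1" + "1"
= to_bin(8) + "0" + "1" + "1"
= to_bin(4) + "0" + "0" + "1" + "1"
= to_bin(2) + "0" + "0" + "0" + "1" + "1"
= to_bin(1) + "0" + "0" + "0" + "0" + "1" + "1"
= "1" + "0" + "0" + "0" + "0" + "1" + "1"
= "1000011"


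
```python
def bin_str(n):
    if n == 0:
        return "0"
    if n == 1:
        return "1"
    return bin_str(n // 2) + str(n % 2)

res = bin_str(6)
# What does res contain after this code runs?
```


bin_str(6)
= bin_str(3) + "0"
= bin_str(1) + "1" + "0"
= "1" + "1" + "0"
= "110"


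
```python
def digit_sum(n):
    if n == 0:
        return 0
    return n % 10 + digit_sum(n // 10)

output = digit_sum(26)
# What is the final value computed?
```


digit_sum(26)
= 6 + digit_sum(2)
= 6 + 2 + digit_sum(0)
= 6 + 2 + 0
= 8


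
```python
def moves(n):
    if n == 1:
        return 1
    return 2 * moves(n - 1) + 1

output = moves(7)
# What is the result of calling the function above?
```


moves(7)
= 2 * moves(6) + 1
= 2 * (2 * moves(5) + 1) + 1
= 2 * (2 * (2 * moves(4) + 1) + 1) + 1
= 2 * (2 * (2 * (2 * moves(3) + 1) + 1) + 1) + 1
= 2 * (2 * (2 * (2 * (2 * moves(2) + 1) + 1) + 1) + 1) + 1
= 2 * (2 * (2 * (2 * (2 * (2 * moves(1) + 1) + 1) + 1) + 1) + 1) + 1
Now compute bottom-up:
moves(1) = 1
moves(2) = 2 * 1 + 1 = 3
moves(3) = 2 * 3 + 1 = 7
moves(4) = 2 * 7 + 1 = 15
moves(5) = 2 * 15 + 1 = 31
moves(6) = 2 * 31 + 1 = 63
moves(7) = 2 * 63 + 1 = 127
= 127


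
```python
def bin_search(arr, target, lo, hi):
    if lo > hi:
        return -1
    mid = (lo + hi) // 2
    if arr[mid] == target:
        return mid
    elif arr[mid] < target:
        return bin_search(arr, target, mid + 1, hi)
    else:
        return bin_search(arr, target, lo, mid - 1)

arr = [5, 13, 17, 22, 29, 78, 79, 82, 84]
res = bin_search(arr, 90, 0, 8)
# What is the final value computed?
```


bin_search(arr, 90, 0, 8)
lo=0, hi=8, mid=4, arr[mid]=29
29 < 90, search right half
lo=5, hi=8, mid=6, arr[mid]=79
79 < 90, search right half
lo=7, hi=8, mid=7, arr[mid]=82
82 < 90, search right half
lo=8, hi=8, mid=8, arr[mid]=84
84 < 90, search right half
lo > hi, target not found, return -1
= -1


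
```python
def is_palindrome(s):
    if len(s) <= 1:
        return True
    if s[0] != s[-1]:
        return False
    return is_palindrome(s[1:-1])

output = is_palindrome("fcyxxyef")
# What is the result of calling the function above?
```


is_palindrome("fcyxxyef")
"fcyxxyef": s[0]='f' == s[-1]='f' -> is_palindrome("cyxxye")
"cyxxye": s[0]='c' != s[-1]='e' -> False
= False


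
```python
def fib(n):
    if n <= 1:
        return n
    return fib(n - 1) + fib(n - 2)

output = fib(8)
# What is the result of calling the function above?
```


fib(8)
= fib(7) + fib(6)
= (fib(6) + fib(5)) + fib(6)
Computing bottom-up: fib(0)=0, fib(1)=1, fib(2)=1, fib(3)=2, fib(4)=3, fib(5)=5, fib(6)=8, fib(7)=13, fib(8)=21
= 21


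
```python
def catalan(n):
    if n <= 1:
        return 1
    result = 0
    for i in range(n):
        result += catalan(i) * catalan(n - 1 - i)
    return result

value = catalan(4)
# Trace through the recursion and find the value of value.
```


catalan(4)
= sum of catalan(i) * catalan(4-1-i) for i in 0..3
First compute sub-values bottom-up:
  catalan(0) = 1, catalan(1) = 1
  catalan(2) = 1*1 + 1*1 = 2
  catalan(3) = 1*2 + 1*1 + 2*1 = 5
Now catalan(4):
  catalan(0)*catalan(3) = 1*5 = 5
  catalan(1)*catalan(2) = 1*2 = 2
  catalan(2)*catalan(1) = 2*1 = 2
  catalan(3)*catalan(0) = 5*1 = 5
= 5 + 2 + 2 + 5
= 14


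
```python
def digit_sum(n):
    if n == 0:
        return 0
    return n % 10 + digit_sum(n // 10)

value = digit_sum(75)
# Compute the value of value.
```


digit_sum(75)
= 5 + digit_sum(7)
= 5 + 7 + digit_sum(0)
= 5 + 7 + 0
= 12


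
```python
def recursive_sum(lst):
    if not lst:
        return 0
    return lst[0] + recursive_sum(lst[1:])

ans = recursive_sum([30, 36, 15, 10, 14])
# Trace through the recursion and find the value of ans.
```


recursive_sum([30, 36, 15, 10, 14])
= 30 + recursive_sum([36, 15, 10, 14])
= 30 + 36 + recursive_sum([15, 10, 14])
= 30 + 36 + 15 + recursive_sum([10, 14])
= 30 + 36 + 15 + 10 + recursive_sum([14])
= 30 + 36 + 15 + 10 + 14 + recursive_sum([])
= 30 + 36 + 15 + 10 + 14 + 0
= 105


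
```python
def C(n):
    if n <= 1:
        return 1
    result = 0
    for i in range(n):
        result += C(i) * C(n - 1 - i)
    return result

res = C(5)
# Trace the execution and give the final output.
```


C(5)
= sum of C(i) * C(5-1-i) for i in 0..4
First compute sub-values bottom-up:
  C(0) = 1, C(1) = 1
  C(2) = 1*1 + 1*1 = 2
  C(3) = 1*2 + 1*1 + 2*1 = 5
  C(4) = 1*5 + 1*2 + 2*1 + 5*1 = 14
Now C(5):
  C(0)*C(4) = 1*14 = 14
  C(1)*C(3) = 1*5 = 5
  C(2)*C(2) = 2*2 = 4
  C(3)*C(1) = 5*1 = 5
  C(4)*C(0) = 14*1 = 14
= 14 + 5 + 4 + 5 + 14
= 42


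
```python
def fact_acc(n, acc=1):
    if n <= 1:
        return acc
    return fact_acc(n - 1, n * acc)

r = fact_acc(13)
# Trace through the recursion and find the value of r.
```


fact_acc(13, 1)
= fact_acc(12, 13 * 1) = fact_acc(12, 13)
= fact_acc(11, 12 * 13) = fact_acc(11, 156)
= fact_acc(10, 11 * 156) = fact_acc(10, 1716)
= fact_acc(9, 10 * 1716) = fact_acc(9, 17160)
= fact_acc(8, 9 * 17160) = fact_acc(8, 154440)
= fact_acc(7, 8 * 154440) = fact_acc(7, 1235520)
= fact_acc(6, 7 * 1235520) = fact_acc(6, 8648640)
= fact_acc(5, 6 * 8648640) = fact_acc(5, 51891840)
= fact_acc(4, 5 * 51891840) = fact_acc(4, 259459200)
= fact_acc(3, 4 * 259459200) = fact_acc(3, 1037836800)
= fact_acc(2, 3 * 1037836800) = fact_acc(2, 3113510400)
= fact_acc(1, 2 * 3113510400) = fact_acc(1, 6227020800)
n <= 1, return acc = 6227020800


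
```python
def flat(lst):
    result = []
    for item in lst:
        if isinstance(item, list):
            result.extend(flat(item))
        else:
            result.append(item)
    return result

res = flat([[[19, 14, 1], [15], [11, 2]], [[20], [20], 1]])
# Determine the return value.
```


flat([[[19, 14, 1], [15], [11, 2]], [[20], [20], 1]])
Processing each element:
  [[19, 14, 1], [15], [11, 2]] is a list -> flat recursively -> [19, 14, 1, 15, 11, 2]
  [[20], [20], 1] is a list -> flat recursively -> [20, 20, 1]
= [19, 14, 1, 15, 11, 2, 20, 20, 1]


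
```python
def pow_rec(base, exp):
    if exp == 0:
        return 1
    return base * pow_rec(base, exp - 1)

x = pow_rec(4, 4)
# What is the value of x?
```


pow_rec(4, 4)
= 4 * pow_rec(4, 3)
= 4 * 4 * pow_rec(4, 2)
= 4 * 4 * 4 * pow_rec(4, 1)
= 4 * 4 * 4 * 4 * pow_rec(4, 0)
= 4 * 4 * 4 * 4 * 1
= 256


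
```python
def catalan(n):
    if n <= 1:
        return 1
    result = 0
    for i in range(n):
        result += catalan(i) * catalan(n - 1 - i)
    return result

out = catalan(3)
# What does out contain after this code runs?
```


catalan(3)
= sum of catalan(i) * catalan(3-1-i) for i in 0..2
First compute sub-values bottom-up:
  catalan(0) = 1, catalan(1) = 1
  catalan(2) = 1*1 + 1*1 = 2
Now catalan(3):
  catalan(0)*catalan(2) = 1*2 = 2
  catalan(1)*catalan(1) = 1*1 = 1
  catalan(2)*catalan(0) = 2*1 = 2
= 2 + 1 + 2
= 5


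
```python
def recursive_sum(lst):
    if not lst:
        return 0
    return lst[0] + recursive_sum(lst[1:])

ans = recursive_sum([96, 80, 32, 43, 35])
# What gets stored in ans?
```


recursive_sum([96, 80, 32, 43, 35])
= 96 + recursive_sum([80, 32, 43, 35])
= 96 + 80 + recursive_sum([32, 43, 35])
= 96 + 80 + 32 + recursive_sum([43, 35])
= 96 + 80 + 32 + 43 + recursive_sum([35])
= 96 + 80 + 32 + 43 + 35 + recursive_sum([])
= 96 + 80 + 32 + 43 + 35 + 0
= 286


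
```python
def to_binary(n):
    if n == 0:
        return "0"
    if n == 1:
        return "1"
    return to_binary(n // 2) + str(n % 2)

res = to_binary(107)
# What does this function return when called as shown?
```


to_binary(107)
= to_binary(53) + "1"
= to_binary(26) + "1" + "1"
= to_binary(13) + "0" + "1" + "1"
= to_binary(6) + "1" + "0" + "1" + "1"
= to_binary(3) + "0" + "1" + "0" + "1" + "1"
= to_binary(1) + "1" + "0" + "1" + "0" + "1" + "1"
= "1" + "1" + "0" + "1" + "0" + "1" + "1"
= "1101011"


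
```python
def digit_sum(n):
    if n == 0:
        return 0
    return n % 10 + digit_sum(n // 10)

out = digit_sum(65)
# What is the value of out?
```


digit_sum(65)
= 5 + digit_sum(6)
= 5 + 6 + digit_sum(0)
= 5 + 6 + 0
= 11


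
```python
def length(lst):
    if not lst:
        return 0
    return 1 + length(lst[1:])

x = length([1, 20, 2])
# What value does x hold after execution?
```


length([1, 20, 2])
= 1 + length([20, 2])
= 1 + 1 + length([2])
= 1 + 1 + 1 + length([])
= 1 + 1 + 1 + 0
= 3


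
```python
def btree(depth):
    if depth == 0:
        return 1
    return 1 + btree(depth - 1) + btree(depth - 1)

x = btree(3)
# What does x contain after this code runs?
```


btree(3)
= 1 + btree(2) + btree(2)
= 1 + 2 * btree(2)
btree(k) = 2^(k+1) - 1
btree(0) = 1
btree(1) = 3
btree(2) = 7
btree(3) = 15
btree(3) = 2^4 - 1 = 15


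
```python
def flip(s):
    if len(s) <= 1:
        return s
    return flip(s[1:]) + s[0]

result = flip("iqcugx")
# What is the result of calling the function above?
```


flip("iqcugx")
= flip("qcugx") + "i"
= flip("cugx") + "q" + "i"
= flip("ugx") + "c" + "q" + "i"
= flip("gx") + "u" + "c" + "q" + "i"
= flip("x") + "g" + "u" + "c" + "q" + "i"
= "x" + "g" + "u" + "c" + "q" + "i"
= "xgucqi"


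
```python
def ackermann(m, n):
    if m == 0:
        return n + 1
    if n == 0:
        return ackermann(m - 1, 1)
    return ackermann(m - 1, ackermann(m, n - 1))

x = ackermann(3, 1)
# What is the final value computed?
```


ackermann(3, 1)
= ackermann(2, ackermann(3, 0))
First compute ackermann(3, 0) = 5
= ackermann(2, 5)
= 13


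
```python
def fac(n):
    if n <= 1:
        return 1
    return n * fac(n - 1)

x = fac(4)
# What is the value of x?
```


fac(4)
= 4 * fac(3)
= 4 * 3 * fac(2)
= 4 * 3 * 2 * fac(1)
= 4 * 3 * 2 * 1
= 24


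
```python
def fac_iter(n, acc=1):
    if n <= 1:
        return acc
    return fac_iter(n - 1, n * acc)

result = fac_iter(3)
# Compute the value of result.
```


fac_iter(3, 1)
= fac_iter(2, 3 * 1) = fac_iter(2, 3)
= fac_iter(1, 2 * 3) = fac_iter(1, 6)
n <= 1, return acc = 6


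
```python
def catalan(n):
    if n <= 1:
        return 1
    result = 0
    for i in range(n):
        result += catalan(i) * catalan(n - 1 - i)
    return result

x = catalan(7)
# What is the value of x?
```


catalan(7)
= sum of catalan(i) * catalan(7-1-i) for i in 0..6
First compute sub-values bottom-up:
  catalan(0) = 1, catalan(1) = 1
  catalan(2) = 1*1 + 1*1 = 2
  catalan(3) = 1*2 + 1*1 + 2*1 = 5
  catalan(4) = 1*5 + 1*2 + 2*1 + 5*1 = 14
  catalan(5) = 1*14 + 1*5 + 2*2 + 5*1 + 14*1 = 42
  catalan(6) = 1*42 + 1*14 + 2*5 + 5*2 + 14*1 + 42*1 = 132
Now catalan(7):
  catalan(0)*catalan(6) = 1*132 = 132
  catalan(1)*catalan(5) = 1*42 = 42
  catalan(2)*catalan(4) = 2*14 = 28
  catalan(3)*catalan(3) = 5*5 = 25
  catalan(4)*catalan(2) = 14*2 = 28
  catalan(5)*catalan(1) = 42*1 = 42
  catalan(6)*catalan(0) = 132*1 = 132
= 132 + 42 + 28 + 25 + 28 + 42 + 132
= 429


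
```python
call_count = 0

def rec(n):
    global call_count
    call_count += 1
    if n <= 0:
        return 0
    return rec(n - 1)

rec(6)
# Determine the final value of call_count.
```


rec(6) calls rec(5) calls ... calls rec(0)
Total calls: 6 + 1 (for base case) = 7


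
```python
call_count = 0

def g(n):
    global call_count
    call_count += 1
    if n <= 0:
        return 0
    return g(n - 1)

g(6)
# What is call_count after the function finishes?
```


g(6) calls g(5) calls ... calls g(0)
Total calls: 6 + 1 (for base case) = 7


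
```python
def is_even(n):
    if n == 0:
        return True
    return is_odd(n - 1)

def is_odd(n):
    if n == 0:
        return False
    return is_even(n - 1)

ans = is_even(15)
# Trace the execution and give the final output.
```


is_even(15)
= is_odd(14)
= is_even(13)
= is_odd(12)
= is_even(11)
= is_odd(10)
= is_even(9)
= is_odd(8)
= is_even(7)
= is_odd(6)
= is_even(5)
= is_odd(4)
= is_even(3)
= is_odd(2)
= is_even(1)
= is_odd(0)
n == 0: return False
= False


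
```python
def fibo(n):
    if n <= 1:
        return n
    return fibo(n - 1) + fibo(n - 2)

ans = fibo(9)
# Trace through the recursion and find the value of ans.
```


fibo(9)
= fibo(8) + fibo(7)
= (fibo(7) + fibo(6)) + fibo(7)
Computing bottom-up: fibo(0)=0, fibo(1)=1, fibo(2)=1, fibo(3)=2, fibo(4)=3, fibo(5)=5, fibo(6)=8, fibo(7)=13, fibo(8)=21, fibo(9)=34
= 34


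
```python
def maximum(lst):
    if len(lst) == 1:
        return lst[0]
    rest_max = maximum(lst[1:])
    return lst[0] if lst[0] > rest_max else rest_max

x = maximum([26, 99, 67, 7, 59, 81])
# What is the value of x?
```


maximum([26, 99, 67, 7, 59, 81])
= compare 26 with maximum([99, 67, 7, 59, 81])
= compare 99 with maximum([67, 7, 59, 81])
= compare 67 with maximum([7, 59, 81])
= compare 7 with maximum([59, 81])
= compare 59 with maximum([81])
Base: maximum([81]) = 81
compare 59 with 81: max = 81
compare 7 with 81: max = 81
compare 67 with 81: max = 81
compare 99 with 81: max = 99
compare 26 with 99: max = 99
= 99


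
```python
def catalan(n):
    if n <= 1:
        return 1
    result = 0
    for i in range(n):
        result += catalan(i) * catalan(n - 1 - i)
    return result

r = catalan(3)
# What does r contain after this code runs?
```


catalan(3)
= sum of catalan(i) * catalan(3-1-i) for i in 0..2
First compute sub-values bottom-up:
  catalan(0) = 1, catalan(1) = 1
  catalan(2) = 1*1 + 1*1 = 2
Now catalan(3):
  catalan(0)*catalan(2) = 1*2 = 2
  catalan(1)*catalan(1) = 1*1 = 1
  catalan(2)*catalan(0) = 2*1 = 2
= 2 + 1 + 2
= 5


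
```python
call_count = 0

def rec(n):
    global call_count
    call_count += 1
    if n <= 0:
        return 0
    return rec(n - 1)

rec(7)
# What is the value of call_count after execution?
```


rec(7) calls rec(6) calls ... calls rec(0)
Total calls: 7 + 1 (for base case) = 8


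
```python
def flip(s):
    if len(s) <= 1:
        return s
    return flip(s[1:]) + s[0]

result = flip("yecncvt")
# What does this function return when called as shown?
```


flip("yecncvt")
= flip("ecncvt") + "y"
= flip("cncvt") + "e" + "y"
= flip("ncvt") + "c" + "e" + "y"
= flip("cvt") + "n" + "c" + "e" + "y"
= flip("vt") + "c" + "n" + "c" + "e" + "y"
= flip("t") + "v" + "c" + "n" + "c" + "e" + "y"
= "t" + "v" + "c" + "n" + "c" + "e" + "y"
= "tvcncey"


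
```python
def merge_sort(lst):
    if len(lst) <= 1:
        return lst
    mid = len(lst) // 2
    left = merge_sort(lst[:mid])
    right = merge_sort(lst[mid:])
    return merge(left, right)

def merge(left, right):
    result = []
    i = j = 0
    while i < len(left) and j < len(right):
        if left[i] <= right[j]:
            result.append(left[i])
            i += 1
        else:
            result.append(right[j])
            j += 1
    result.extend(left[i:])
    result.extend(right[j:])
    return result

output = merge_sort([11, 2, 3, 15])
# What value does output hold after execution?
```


merge_sort([11, 2, 3, 15])
Split into [11, 2] and [3, 15]
Left sorted: [2, 11]
Right sorted: [3, 15]
Merge [2, 11] and [3, 15]
= [2, 3, 11, 15]


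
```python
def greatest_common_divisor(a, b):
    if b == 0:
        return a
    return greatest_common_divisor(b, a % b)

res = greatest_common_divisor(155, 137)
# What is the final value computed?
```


greatest_common_divisor(155, 137)
= greatest_common_divisor(137, 155 % 137) = greatest_common_divisor(137, 18)
= greatest_common_divisor(18, 137 % 18) = greatest_common_divisor(18, 11)
= greatest_common_divisor(11, 18 % 11) = greatest_common_divisor(11, 7)
= greatest_common_divisor(7, 11 % 7) = greatest_common_divisor(7, 4)
= greatest_common_divisor(4, 7 % 4) = greatest_common_divisor(4, 3)
= greatest_common_divisor(3, 4 % 3) = greatest_common_divisor(3, 1)
= greatest_common_divisor(1, 3 % 1) = greatest_common_divisor(1, 0)
b == 0, return a = 1


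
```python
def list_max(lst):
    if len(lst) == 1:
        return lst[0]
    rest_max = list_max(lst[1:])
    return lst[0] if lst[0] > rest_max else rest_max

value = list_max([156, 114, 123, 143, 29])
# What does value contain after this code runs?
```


list_max([156, 114, 123, 143, 29])
= compare 156 with list_max([114, 123, 143, 29])
= compare 114 with list_max([123, 143, 29])
= compare 123 with list_max([143, 29])
= compare 143 with list_max([29])
Base: list_max([29]) = 29
compare 143 with 29: max = 143
compare 123 with 143: max = 143
compare 114 with 143: max = 143
compare 156 with 143: max = 156
= 156


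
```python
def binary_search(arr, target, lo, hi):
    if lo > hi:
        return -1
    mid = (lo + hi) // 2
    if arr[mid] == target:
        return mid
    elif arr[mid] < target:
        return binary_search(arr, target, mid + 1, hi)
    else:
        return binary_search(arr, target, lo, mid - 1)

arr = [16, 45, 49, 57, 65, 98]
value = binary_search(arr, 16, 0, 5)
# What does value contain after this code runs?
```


binary_search(arr, 16, 0, 5)
lo=0, hi=5, mid=2, arr[mid]=49
49 > 16, search left half
lo=0, hi=1, mid=0, arr[mid]=16
arr[0] == 16, found at index 0
= 0


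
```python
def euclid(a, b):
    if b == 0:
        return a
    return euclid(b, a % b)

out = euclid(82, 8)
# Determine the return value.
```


euclid(82, 8)
= euclid(8, 82 % 8) = euclid(8, 2)
= euclid(2, 8 % 2) = euclid(2, 0)
b == 0, return a = 2


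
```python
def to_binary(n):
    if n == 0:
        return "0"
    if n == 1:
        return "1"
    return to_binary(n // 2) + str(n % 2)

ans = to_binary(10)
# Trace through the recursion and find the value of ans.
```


to_binary(10)
= to_binary(5) + "0"
= to_binary(2) + "1" + "0"
= to_binary(1) + "0" + "1" + "0"
= "1" + "0" + "1" + "0"
= "1010"


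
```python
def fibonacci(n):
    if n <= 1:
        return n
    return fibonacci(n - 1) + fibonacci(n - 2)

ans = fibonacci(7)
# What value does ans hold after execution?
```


fibonacci(7)
= fibonacci(6) + fibonacci(5)
= (fibonacci(5) + fibonacci(4)) + fibonacci(5)
Computing bottom-up: fibonacci(0)=0, fibonacci(1)=1, fibonacci(2)=1, fibonacci(3)=2, fibonacci(4)=3, fibonacci(5)=5, fibonacci(6)=8, fibonacci(7)=13
= 13


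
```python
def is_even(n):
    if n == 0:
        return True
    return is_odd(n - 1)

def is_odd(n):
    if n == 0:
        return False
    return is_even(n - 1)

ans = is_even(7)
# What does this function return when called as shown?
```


is_even(7)
= is_odd(6)
= is_even(5)
= is_odd(4)
= is_even(3)
= is_odd(2)
= is_even(1)
= is_odd(0)
n == 0: return False
= False


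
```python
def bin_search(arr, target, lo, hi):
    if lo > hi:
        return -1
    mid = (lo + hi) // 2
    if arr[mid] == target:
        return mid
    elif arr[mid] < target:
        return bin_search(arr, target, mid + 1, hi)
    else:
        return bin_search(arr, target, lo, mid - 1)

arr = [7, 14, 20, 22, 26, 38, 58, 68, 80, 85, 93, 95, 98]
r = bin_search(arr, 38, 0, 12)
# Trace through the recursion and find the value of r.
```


bin_search(arr, 38, 0, 12)
lo=0, hi=12, mid=6, arr[mid]=58
58 > 38, search left half
lo=0, hi=5, mid=2, arr[mid]=20
20 < 38, search right half
lo=3, hi=5, mid=4, arr[mid]=26
26 < 38, search right half
lo=5, hi=5, mid=5, arr[mid]=38
arr[5] == 38, found at index 5
= 5


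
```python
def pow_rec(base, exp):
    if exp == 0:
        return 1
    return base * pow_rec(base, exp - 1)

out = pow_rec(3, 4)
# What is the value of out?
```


pow_rec(3, 4)
= 3 * pow_rec(3, 3)
= 3 * 3 * pow_rec(3, 2)
= 3 * 3 * 3 * pow_rec(3, 1)
= 3 * 3 * 3 * 3 * pow_rec(3, 0)
= 3 * 3 * 3 * 3 * 1
= 81


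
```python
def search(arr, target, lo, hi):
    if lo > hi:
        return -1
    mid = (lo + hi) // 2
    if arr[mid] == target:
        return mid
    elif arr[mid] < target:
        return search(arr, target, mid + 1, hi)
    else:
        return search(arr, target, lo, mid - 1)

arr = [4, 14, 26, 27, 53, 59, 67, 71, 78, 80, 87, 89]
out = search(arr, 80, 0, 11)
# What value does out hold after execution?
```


search(arr, 80, 0, 11)
lo=0, hi=11, mid=5, arr[mid]=59
59 < 80, search right half
lo=6, hi=11, mid=8, arr[mid]=78
78 < 80, search right half
lo=9, hi=11, mid=10, arr[mid]=87
87 > 80, search left half
lo=9, hi=9, mid=9, arr[mid]=80
arr[9] == 80, found at index 9
= 9


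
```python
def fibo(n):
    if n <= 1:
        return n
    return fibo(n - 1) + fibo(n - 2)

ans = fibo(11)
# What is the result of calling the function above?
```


fibo(11)
= fibo(10) + fibo(9)
= (fibo(9) + fibo(8)) + fibo(9)
Computing bottom-up: fibo(0)=0, fibo(1)=1, fibo(2)=1, fibo(3)=2, fibo(4)=3, fibo(5)=5, fibo(6)=8, fibo(7)=13, fibo(8)=21, fibo(9)=34, fibo(10)=55, fibo(11)=89
= 89


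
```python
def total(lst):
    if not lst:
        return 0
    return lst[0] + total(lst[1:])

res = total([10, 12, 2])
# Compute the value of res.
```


total([10, 12, 2])
= 10 + total([12, 2])
= 10 + 12 + total([2])
= 10 + 12 + 2 + total([])
= 10 + 12 + 2 + 0
= 24


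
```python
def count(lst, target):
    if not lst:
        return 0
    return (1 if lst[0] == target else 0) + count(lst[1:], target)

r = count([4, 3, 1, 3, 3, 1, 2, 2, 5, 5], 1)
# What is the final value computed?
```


count([4, 3, 1, 3, 3, 1, 2, 2, 5, 5], 1)
lst[0]=4 != 1: 0 + count([3, 1, 3, 3, 1, 2, 2, 5, 5], 1)
lst[0]=3 != 1: 0 + count([1, 3, 3, 1, 2, 2, 5, 5], 1)
lst[0]=1 == 1: 1 + count([3, 3, 1, 2, 2, 5, 5], 1)
lst[0]=3 != 1: 0 + count([3, 1, 2, 2, 5, 5], 1)
lst[0]=3 != 1: 0 + count([1, 2, 2, 5, 5], 1)
lst[0]=1 == 1: 1 + count([2, 2, 5, 5], 1)
lst[0]=2 != 1: 0 + count([2, 5, 5], 1)
lst[0]=2 != 1: 0 + count([5, 5], 1)
lst[0]=5 != 1: 0 + count([5], 1)
lst[0]=5 != 1: 0 + count([], 1)
= 2


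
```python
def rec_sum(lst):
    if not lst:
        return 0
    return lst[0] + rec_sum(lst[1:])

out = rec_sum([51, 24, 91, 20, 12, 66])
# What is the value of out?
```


rec_sum([51, 24, 91, 20, 12, 66])
= 51 + rec_sum([24, 91, 20, 12, 66])
= 51 + 24 + rec_sum([91, 20, 12, 66])
= 51 + 24 + 91 + rec_sum([20, 12, 66])
= 51 + 24 + 91 + 20 + rec_sum([12, 66])
= 51 + 24 + 91 + 20 + 12 + rec_sum([66])
= 51 + 24 + 91 + 20 + 12 + 66 + rec_sum([])
= 51 + 24 + 91 + 20 + 12 + 66 + 0
= 264


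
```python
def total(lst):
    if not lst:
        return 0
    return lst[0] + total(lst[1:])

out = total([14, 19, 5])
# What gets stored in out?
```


total([14, 19, 5])
= 14 + total([19, 5])
= 14 + 19 + total([5])
= 14 + 19 + 5 + total([])
= 14 + 19 + 5 + 0
= 38


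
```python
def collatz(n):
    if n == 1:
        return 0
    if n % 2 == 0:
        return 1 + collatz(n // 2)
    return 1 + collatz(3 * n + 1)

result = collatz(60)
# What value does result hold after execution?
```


collatz(60)
60 is even -> collatz(30)
30 is even -> collatz(15)
15 is odd -> 3*15+1 = 46 -> collatz(46)
46 is even -> collatz(23)
23 is odd -> 3*23+1 = 70 -> collatz(70)
70 is even -> collatz(35)
35 is odd -> 3*35+1 = 106 -> collatz(106)
106 is even -> collatz(53)
53 is odd -> 3*53+1 = 160 -> collatz(160)
160 is even -> collatz(80)
80 is even -> collatz(40)
40 is even -> collatz(20)
20 is even -> collatz(10)
10 is even -> collatz(5)
5 is odd -> 3*5+1 = 16 -> collatz(16)
16 is even -> collatz(8)
8 is even -> collatz(4)
4 is even -> collatz(2)
2 is even -> collatz(1)
Reached 1 after 19 steps
= 19


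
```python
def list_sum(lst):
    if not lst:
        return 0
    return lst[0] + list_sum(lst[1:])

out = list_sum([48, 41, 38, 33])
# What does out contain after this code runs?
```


list_sum([48, 41, 38, 33])
= 48 + list_sum([41, 38, 33])
= 48 + 41 + list_sum([38, 33])
= 48 + 41 + 38 + list_sum([33])
= 48 + 41 + 38 + 33 + list_sum([])
= 48 + 41 + 38 + 33 + 0
= 160


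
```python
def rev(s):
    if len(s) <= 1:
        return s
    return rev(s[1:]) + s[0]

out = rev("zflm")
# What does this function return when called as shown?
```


rev("zflm")
= rev("flm") + "z"
= rev("lm") + "f" + "z"
= rev("m") + "l" + "f" + "z"
= "m" + "l" + "f" + "z"
= "mlfz"


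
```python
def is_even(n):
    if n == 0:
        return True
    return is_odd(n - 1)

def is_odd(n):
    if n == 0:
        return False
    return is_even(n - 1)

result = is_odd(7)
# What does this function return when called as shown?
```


is_odd(7)
= is_even(6)
= is_odd(5)
= is_even(4)
= is_odd(3)
= is_even(2)
= is_odd(1)
= is_even(0)
n == 0: return True
= True


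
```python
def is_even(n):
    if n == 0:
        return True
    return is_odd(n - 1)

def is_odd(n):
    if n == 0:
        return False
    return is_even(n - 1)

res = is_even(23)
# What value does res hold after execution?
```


is_even(23)
= is_odd(22)
= is_even(21)
= is_odd(20)
= is_even(19)
= is_odd(18)
= is_even(17)
= is_odd(16)
= is_even(15)
= is_odd(14)
= is_even(13)
= is_odd(12)
= is_even(11)
= is_odd(10)
= is_even(9)
= is_odd(8)
= is_even(7)
= is_odd(6)
= is_even(5)
= is_odd(4)
= is_even(3)
= is_odd(2)
= is_even(1)
= is_odd(0)
n == 0: return False
= False


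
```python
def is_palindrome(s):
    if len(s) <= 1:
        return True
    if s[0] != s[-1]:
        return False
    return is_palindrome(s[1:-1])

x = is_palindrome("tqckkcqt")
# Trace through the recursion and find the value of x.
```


is_palindrome("tqckkcqt")
"tqckkcqt": s[0]='t' == s[-1]='t' -> is_palindrome("qckkcq")
"qckkcq": s[0]='q' == s[-1]='q' -> is_palindrome("ckkc")
"ckkc": s[0]='c' == s[-1]='c' -> is_palindrome("kk")
"kk": s[0]='k' == s[-1]='k' -> is_palindrome("")
"": len <= 1 -> True
= True


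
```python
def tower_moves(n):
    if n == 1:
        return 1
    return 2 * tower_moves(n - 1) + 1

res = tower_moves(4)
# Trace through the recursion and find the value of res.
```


tower_moves(4)
= 2 * tower_moves(3) + 1
= 2 * (2 * tower_moves(2) + 1) + 1
= 2 * (2 * (2 * tower_moves(1) + 1) + 1) + 1
Now compute bottom-up:
tower_moves(1) = 1
tower_moves(2) = 2 * 1 + 1 = 3
tower_moves(3) = 2 * 3 + 1 = 7
tower_moves(4) = 2 * 7 + 1 = 15
= 15


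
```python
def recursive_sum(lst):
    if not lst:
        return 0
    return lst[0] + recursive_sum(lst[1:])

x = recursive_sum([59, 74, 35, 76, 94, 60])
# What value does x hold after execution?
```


recursive_sum([59, 74, 35, 76, 94, 60])
= 59 + recursive_sum([74, 35, 76, 94, 60])
= 59 + 74 + recursive_sum([35, 76, 94, 60])
= 59 + 74 + 35 + recursive_sum([76, 94, 60])
= 59 + 74 + 35 + 76 + recursive_sum([94, 60])
= 59 + 74 + 35 + 76 + 94 + recursive_sum([60])
= 59 + 74 + 35 + 76 + 94 + 60 + recursive_sum([])
= 59 + 74 + 35 + 76 + 94 + 60 + 0
= 398


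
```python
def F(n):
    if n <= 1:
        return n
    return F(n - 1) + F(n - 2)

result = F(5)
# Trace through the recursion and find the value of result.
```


F(5)
= F(4) + F(3)
= (F(3) + F(2)) + F(3)
Computing bottom-up: F(0)=0, F(1)=1, F(2)=1, F(3)=2, F(4)=3, F(5)=5
= 5


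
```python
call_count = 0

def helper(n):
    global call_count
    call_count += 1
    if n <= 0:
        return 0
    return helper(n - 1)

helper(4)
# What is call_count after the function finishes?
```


helper(4) calls helper(3) calls ... calls helper(0)
Total calls: 4 + 1 (for base case) = 5


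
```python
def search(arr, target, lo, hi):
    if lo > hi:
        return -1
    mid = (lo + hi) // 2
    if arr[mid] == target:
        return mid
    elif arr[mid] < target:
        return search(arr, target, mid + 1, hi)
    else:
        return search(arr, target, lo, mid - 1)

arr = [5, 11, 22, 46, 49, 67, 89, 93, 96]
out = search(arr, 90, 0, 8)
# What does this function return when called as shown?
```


search(arr, 90, 0, 8)
lo=0, hi=8, mid=4, arr[mid]=49
49 < 90, search right half
lo=5, hi=8, mid=6, arr[mid]=89
89 < 90, search right half
lo=7, hi=8, mid=7, arr[mid]=93
93 > 90, search left half
lo > hi, target not found, return -1
= -1


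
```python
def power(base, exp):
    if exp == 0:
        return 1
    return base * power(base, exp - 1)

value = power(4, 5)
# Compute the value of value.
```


power(4, 5)
= 4 * power(4, 4)
= 4 * 4 * power(4, 3)
= 4 * 4 * 4 * power(4, 2)
= 4 * 4 * 4 * 4 * power(4, 1)
= 4 * 4 * 4 * 4 * 4 * power(4, 0)
= 4 * 4 * 4 * 4 * 4 * 1
= 1024


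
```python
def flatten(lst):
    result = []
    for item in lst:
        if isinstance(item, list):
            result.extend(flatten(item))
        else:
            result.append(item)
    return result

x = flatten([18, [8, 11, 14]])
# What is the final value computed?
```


flatten([18, [8, 11, 14]])
Processing each element:
  18 is not a list -> append 18
  [8, 11, 14] is a list -> flatten recursively -> [8, 11, 14]
= [18, 8, 11, 14]


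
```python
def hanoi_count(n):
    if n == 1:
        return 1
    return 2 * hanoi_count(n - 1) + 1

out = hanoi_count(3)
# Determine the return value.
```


hanoi_count(3)
= 2 * hanoi_count(2) + 1
= 2 * (2 * hanoi_count(1) + 1) + 1
Now compute bottom-up:
hanoi_count(1) = 1
hanoi_count(2) = 2 * 1 + 1 = 3
hanoi_count(3) = 2 * 3 + 1 = 7
= 7


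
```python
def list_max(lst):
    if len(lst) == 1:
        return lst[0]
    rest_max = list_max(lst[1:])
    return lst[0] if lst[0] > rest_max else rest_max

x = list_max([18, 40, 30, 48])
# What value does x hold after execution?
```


list_max([18, 40, 30, 48])
= compare 18 with list_max([40, 30, 48])
= compare 40 with list_max([30, 48])
= compare 30 with list_max([48])
Base: list_max([48]) = 48
compare 30 with 48: max = 48
compare 40 with 48: max = 48
compare 18 with 48: max = 48
= 48


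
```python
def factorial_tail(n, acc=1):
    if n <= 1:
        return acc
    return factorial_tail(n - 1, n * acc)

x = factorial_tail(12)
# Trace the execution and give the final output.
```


factorial_tail(12, 1)
= factorial_tail(11, 12 * 1) = factorial_tail(11, 12)
= factorial_tail(10, 11 * 12) = factorial_tail(10, 132)
= factorial_tail(9, 10 * 132) = factorial_tail(9, 1320)
= factorial_tail(8, 9 * 1320) = factorial_tail(8, 11880)
= factorial_tail(7, 8 * 11880) = factorial_tail(7, 95040)
= factorial_tail(6, 7 * 95040) = factorial_tail(6, 665280)
= factorial_tail(5, 6 * 665280) = factorial_tail(5, 3991680)
= factorial_tail(4, 5 * 3991680) = factorial_tail(4, 19958400)
= factorial_tail(3, 4 * 19958400) = factorial_tail(3, 79833600)
= factorial_tail(2, 3 * 79833600) = factorial_tail(2, 239500800)
= factorial_tail(1, 2 * 239500800) = factorial_tail(1, 479001600)
n <= 1, return acc = 479001600


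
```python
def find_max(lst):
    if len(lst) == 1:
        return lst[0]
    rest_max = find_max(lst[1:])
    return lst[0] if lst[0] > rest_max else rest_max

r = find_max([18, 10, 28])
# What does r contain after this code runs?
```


find_max([18, 10, 28])
= compare 18 with find_max([10, 28])
= compare 10 with find_max([28])
Base: find_max([28]) = 28
compare 10 with 28: max = 28
compare 18 with 28: max = 28
= 28


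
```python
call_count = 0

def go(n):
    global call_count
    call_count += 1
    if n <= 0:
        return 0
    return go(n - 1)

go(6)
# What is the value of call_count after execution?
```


go(6) calls go(5) calls ... calls go(0)
Total calls: 6 + 1 (for base case) = 7


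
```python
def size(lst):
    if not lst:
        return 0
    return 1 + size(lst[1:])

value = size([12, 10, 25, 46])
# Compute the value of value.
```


size([12, 10, 25, 46])
= 1 + size([10, 25, 46])
= 1 + 1 + size([25, 46])
= 1 + 1 + 1 + size([46])
= 1 + 1 + 1 + 1 + size([])
= 1 + 1 + 1 + 1 + 0
= 4


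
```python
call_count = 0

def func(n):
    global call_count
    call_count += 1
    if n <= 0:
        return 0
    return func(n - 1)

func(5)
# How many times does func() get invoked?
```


func(5) calls func(4) calls ... calls func(0)
Total calls: 5 + 1 (for base case) = 6


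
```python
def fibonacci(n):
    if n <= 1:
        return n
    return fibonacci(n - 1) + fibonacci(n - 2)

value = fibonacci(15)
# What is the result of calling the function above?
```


fibonacci(15)
= fibonacci(14) + fibonacci(13)
= (fibonacci(13) + fibonacci(12)) + fibonacci(13)
Computing bottom-up: fibonacci(0)=0, fibonacci(1)=1, fibonacci(2)=1, fibonacci(3)=2, fibonacci(4)=3, fibonacci(5)=5, fibonacci(6)=8, fibonacci(7)=13, fibonacci(8)=21, fibonacci(9)=34, fibonacci(10)=55, fibonacci(11)=89, fibonacci(12)=144, fibonacci(13)=233, fibonacci(14)=377, fibonacci(15)=610
= 610
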